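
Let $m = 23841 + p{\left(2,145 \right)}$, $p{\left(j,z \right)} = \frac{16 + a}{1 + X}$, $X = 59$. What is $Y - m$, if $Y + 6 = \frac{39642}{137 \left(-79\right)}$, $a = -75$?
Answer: $- \frac{15487504823}{649380} \approx -23850.0$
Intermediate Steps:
$Y = - \frac{104580}{10823}$ ($Y = -6 + \frac{39642}{137 \left(-79\right)} = -6 + \frac{39642}{-10823} = -6 + 39642 \left(- \frac{1}{10823}\right) = -6 - \frac{39642}{10823} = - \frac{104580}{10823} \approx -9.6628$)
$p{\left(j,z \right)} = - \frac{59}{60}$ ($p{\left(j,z \right)} = \frac{16 - 75}{1 + 59} = - \frac{59}{60}$)
$m = \frac{1430401}{60}$ ($m = 23841 - \frac{59}{60} = \frac{1430401}{60} \approx 23840.0$)
$Y - m = - \frac{104580}{10823} - \frac{1430401}{60} = - \frac{15487504823}{649380}$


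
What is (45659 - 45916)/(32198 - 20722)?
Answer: -257/11476 ≈ -0.022395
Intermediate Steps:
(45659 - 45916)/(32198 - 20722) = -257/11476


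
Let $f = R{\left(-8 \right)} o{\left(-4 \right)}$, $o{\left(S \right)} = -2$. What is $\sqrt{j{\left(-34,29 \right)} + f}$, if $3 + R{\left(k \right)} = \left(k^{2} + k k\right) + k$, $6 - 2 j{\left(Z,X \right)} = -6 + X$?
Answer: $\frac{i \sqrt{970}}{2} \approx 15.572 i$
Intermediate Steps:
$j{\left(Z,X \right)} = 6 - \frac{X}{2}$ ($j{\left(Z,X \right)} = 3 - \frac{-6 + X}{2} = 3 - \left(-3 + \frac{X}{2}\right) = 6 - \frac{X}{2}$)
$R{\left(k \right)} = -3 + k + 2 k^{2}$ ($R{\left(k \right)} = -3 + \left(\left(k^{2} + k k\right) + k\right) = -3 + \left(\left(k^{2} + k^{2}\right) + k\right) = -3 + \left(2 k^{2} + k\right) = -3 + \left(k + 2 k^{2}\right) = -3 + k + 2 k^{2}$)
$f = -234$ ($f = \left(-3 - 8 + 2 \left(-8\right)^{2}\right) \left(-2\right) = \left(-3 - 8 + 2 \cdot 64\right) \left(-2\right) = \left(-3 - 8 + 128\right) \left(-2\right) = 117 \left(-2\right) = -234$)
$\sqrt{j{\left(-34,29 \right)} + f} = \sqrt{\left(6 - \frac{29}{2}\right) - 234} = \sqrt{- \frac{17}{2} - 234} = \sqrt{- \frac{485}{2}} = \frac{i \sqrt{970}}{2}$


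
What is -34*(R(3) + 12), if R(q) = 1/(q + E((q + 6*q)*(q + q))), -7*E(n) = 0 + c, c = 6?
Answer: -6358/15 ≈ -423.87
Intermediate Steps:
E(n) = -6/7 (E(n) = -(0 + 6)/7 = -1/7*6 = -6/7)
R(q) = 1/(-6/7 + q) (R(q) = 1/(q - 6/7) = 1/(-6/7 + q))
-34*(R(3) + 12) = -34*(7/(-6 + 7*3) + 12) = -34*(7/(-6 + 21) + 12) = -34*(7/15 + 12) = -34*187/15 = -6358/15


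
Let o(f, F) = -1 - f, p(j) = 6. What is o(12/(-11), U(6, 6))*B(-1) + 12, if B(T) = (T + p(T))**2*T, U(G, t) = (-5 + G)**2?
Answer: 107/11 ≈ 9.7273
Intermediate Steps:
B(T) = T*(6 + T)**2 (B(T) = (T + 6)**2*T = (6 + T)**2*T = T*(6 + T)**2)
o(12/(-11), U(6, 6))*B(-1) + 12 = (-1 - 12/(-11))*(-(6 - 1)**2) + 12 = (-1 - 12*(-1)/11)*(-1*5**2) + 12 = (-1 - 1*(-12/11))*(-1*25) + 12 = (-1 + 12/11)*(-25) + 12 = (1/11)*(-25) + 12 = -25/11 + 12 = 107/11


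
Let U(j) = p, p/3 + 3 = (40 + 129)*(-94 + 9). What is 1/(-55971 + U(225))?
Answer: -1/99075 ≈ -1.0093e-5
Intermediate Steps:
p = -43104 (p = -9 + 3*((40 + 129)*(-94 + 9)) = -9 + 3*(169*(-85)) = -9 + 3*(-14365) = -9 - 43095 = -43104)
U(j) = -43104
1/(-55971 + U(225)) = 1/(-55971 - 43104) = 1/(-99075) = -1/99075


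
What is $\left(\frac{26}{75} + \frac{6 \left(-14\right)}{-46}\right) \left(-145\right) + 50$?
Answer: $- \frac{91442}{345} \approx -265.05$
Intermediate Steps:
$\left(\frac{26}{75} + \frac{6 \left(-14\right)}{-46}\right) \left(-145\right) + 50 = \left(26 \cdot \frac{1}{75} - - \frac{42}{23}\right) \left(-145\right) + 50 = \left(\frac{26}{75} + \frac{42}{23}\right) \left(-145\right) + 50 = \frac{3748}{1725} \left(-145\right) + 50 = - \frac{108692}{345} + 50 = - \frac{91442}{345}$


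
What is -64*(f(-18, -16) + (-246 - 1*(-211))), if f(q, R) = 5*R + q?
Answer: 8512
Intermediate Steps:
f(q, R) = q + 5*R
-64*(f(-18, -16) + (-246 - 1*(-211))) = -64*((-18 + 5*(-16)) + (-246 - 1*(-211))) = -64*((-18 - 80) + (-246 + 211)) = -64*(-98 - 35) = -64*(-133) = 8512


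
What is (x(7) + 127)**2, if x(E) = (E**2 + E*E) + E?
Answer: 53824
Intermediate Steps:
x(E) = E + 2*E**2 (x(E) = (E**2 + E**2) + E = 2*E**2 + E = E + 2*E**2)
(x(7) + 127)**2 = (7*(1 + 2*7) + 127)**2 = (7*(1 + 14) + 127)**2 = (7*15 + 127)**2 = (105 + 127)**2 = 232**2 = 53824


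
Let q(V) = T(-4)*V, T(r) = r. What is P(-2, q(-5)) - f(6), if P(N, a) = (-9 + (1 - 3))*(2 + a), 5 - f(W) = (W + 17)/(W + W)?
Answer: -2941/12 ≈ -245.08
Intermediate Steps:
f(W) = 5 - (17 + W)/(2*W) (f(W) = 5 - (W + 17)/(W + W) = 5 - (17 + W)/(2*W))
q(V) = -4*V
P(N, a) = -22 - 11*a (P(N, a) = (-9 - 2)*(2 + a) = -11*(2 + a) = -22 - 11*a)
P(-2, q(-5)) - f(6) = (-22 - (-44)*(-5)) - (-17 + 9*6)/(2*6) = (-22 - 11*20) - (-17 + 54)/(2*6) = (-22 - 220) - 37/(2*6) = -242 - 1*37/12 = -242 - 37/12 = -2941/12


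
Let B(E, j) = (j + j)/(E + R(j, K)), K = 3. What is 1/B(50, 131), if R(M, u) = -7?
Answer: 43/262 ≈ 0.16412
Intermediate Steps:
B(E, j) = 2*j/(-7 + E) (B(E, j) = (j + j)/(E - 7) = (2*j)/(-7 + E) = 2*j/(-7 + E))
1/B(50, 131) = 1/(2*131/(-7 + 50)) = 1/(2*131/43) = 1/(2*131*(1/43)) = 1/(262/43) = 43/262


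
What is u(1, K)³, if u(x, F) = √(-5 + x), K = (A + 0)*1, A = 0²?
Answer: -8*I ≈ -8.0*I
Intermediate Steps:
A = 0
K = 0 (K = (0 + 0)*1 = 0*1 = 0)
u(1, K)³ = (√(-5 + 1))³ = (√(-4))³ = (2*I)³ = -8*I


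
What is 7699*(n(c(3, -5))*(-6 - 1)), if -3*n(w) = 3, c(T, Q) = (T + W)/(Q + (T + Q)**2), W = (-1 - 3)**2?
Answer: 53893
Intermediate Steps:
W = 16 (W = (-4)**2 = 16)
c(T, Q) = (16 + T)/(Q + (Q + T)**2) (c(T, Q) = (T + 16)/(Q + (T + Q)**2) = (16 + T)/(Q + (Q + T)**2))
n(w) = -1 (n(w) = -1/3*3 = -1)
7699*(n(c(3, -5))*(-6 - 1)) = 7699*(-(-6 - 1)) = 7699*(-1*(-7)) = 7699*7 = 53893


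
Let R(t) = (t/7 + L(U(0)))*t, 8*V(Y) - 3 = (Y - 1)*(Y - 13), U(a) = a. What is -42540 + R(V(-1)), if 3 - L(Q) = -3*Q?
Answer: -19051751/448 ≈ -42526.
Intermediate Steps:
V(Y) = 3/8 + (-1 + Y)*(-13 + Y)/8 (V(Y) = 3/8 + ((Y - 1)*(Y - 13))/8 = 3/8 + ((-1 + Y)*(-13 + Y))/8 = 3/8 + (-1 + Y)*(-13 + Y)/8)
L(Q) = 3 + 3*Q (L(Q) = 3 - (-3)*Q = 3 + 3*Q)
R(t) = t*(3 + t/7) (R(t) = (t/7 + (3 + 3*0))*t = (t*(⅐) + (3 + 0))*t = (t/7 + 3)*t = (3 + t/7)*t = t*(3 + t/7))
-42540 + R(V(-1)) = -42540 + (2 - 7/4*(-1) + (⅛)*(-1)²)*(21 + (2 - 7/4*(-1) + (⅛)*(-1)²))/7 = -42540 + (2 + 7/4 + (⅛)*1)*(21 + (2 + 7/4 + (⅛)*1))/7 = -42540 + (2 + 7/4 + ⅛)*(21 + (2 + 7/4 + ⅛))/7 = -42540 + (⅐)*(31/8)*(21 + 31/8) = -42540 + (⅐)*(31/8)*(199/8) = -42540 + 6169/448 = -19051751/448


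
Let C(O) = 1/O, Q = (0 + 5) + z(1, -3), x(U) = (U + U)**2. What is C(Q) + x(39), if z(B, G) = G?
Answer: 12169/2 ≈ 6084.5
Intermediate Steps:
x(U) = 4*U**2 (x(U) = (2*U)**2 = 4*U**2)
Q = 2 (Q = (0 + 5) - 3 = 5 - 3 = 2)
C(Q) + x(39) = 1/2 + 4*39**2 = 1/2 + 4*1521 = 1/2 + 6084 = 12169/2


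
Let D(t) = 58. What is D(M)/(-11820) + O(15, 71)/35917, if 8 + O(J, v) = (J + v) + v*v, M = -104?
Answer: 29211697/212269470 ≈ 0.13762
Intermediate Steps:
O(J, v) = -8 + J + v + v² (O(J, v) = -8 + ((J + v) + v*v) = -8 + ((J + v) + v²) = -8 + (J + v + v²) = -8 + J + v + v²)
D(M)/(-11820) + O(15, 71)/35917 = 58/(-11820) + (-8 + 15 + 71 + 71²)/35917 = 58*(-1/11820) + (-8 + 15 + 71 + 5041)*(1/35917) = -29/5910 + 5119*(1/35917) = -29/5910 + 5119/35917 = 29211697/212269470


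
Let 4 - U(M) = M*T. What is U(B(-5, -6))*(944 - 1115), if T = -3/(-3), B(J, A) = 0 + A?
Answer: -1710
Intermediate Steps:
B(J, A) = A
T = 1 (T = -3*(-⅓) = 1)
U(M) = 4 - M
U(B(-5, -6))*(944 - 1115) = (4 - 1*(-6))*(944 - 1115) = (4 + 6)*(-171) = 10*(-171) = -1710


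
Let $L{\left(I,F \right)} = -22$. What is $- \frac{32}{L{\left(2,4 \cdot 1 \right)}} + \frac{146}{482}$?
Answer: $\frac{4659}{2651} \approx 1.7575$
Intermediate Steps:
$- \frac{32}{L{\left(2,4 \cdot 1 \right)}} + \frac{146}{482} = - \frac{32}{-22} + \frac{146}{482} = \left(-32\right) \left(- \frac{1}{22}\right) + 146 \cdot \frac{1}{482} = \frac{16}{11} + \frac{73}{241} = \frac{4659}{2651}$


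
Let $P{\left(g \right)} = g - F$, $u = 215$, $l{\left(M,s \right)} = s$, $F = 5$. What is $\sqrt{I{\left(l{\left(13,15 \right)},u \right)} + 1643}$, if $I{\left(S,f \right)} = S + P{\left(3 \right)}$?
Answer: $6 \sqrt{46} \approx 40.694$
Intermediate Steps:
$P{\left(g \right)} = -5 + g$ ($P{\left(g \right)} = g - 5 = -5 + g$)
$I{\left(S,f \right)} = -2 + S$ ($I{\left(S,f \right)} = S + \left(-5 + 3\right) = S - 2 = -2 + S$)
$\sqrt{I{\left(l{\left(13,15 \right)},u \right)} + 1643} = \sqrt{\left(-2 + 15\right) + 1643} = \sqrt{13 + 1643} = \sqrt{1656} = 6 \sqrt{46}$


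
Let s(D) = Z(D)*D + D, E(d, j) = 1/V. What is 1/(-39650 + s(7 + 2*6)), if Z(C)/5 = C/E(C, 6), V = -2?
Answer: -1/43241 ≈ -2.3126e-5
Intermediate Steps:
E(d, j) = -½ (E(d, j) = 1/(-2) = -½)
Z(C) = -10*C (Z(C) = 5*(C/(-½)) = 5*(C*(-2)) = 5*(-2*C) = -10*C)
s(D) = D - 10*D² (s(D) = (-10*D)*D + D = -10*D² + D = D - 10*D²)
1/(-39650 + s(7 + 2*6)) = 1/(-39650 + (7 + 2*6)*(1 - 10*(7 + 2*6))) = 1/(-39650 + (7 + 12)*(1 - 10*(7 + 12))) = 1/(-39650 + 19*(1 - 10*19)) = 1/(-39650 + 19*(1 - 190)) = 1/(-39650 + 19*(-189)) = 1/(-39650 - 3591) = 1/(-43241) = -1/43241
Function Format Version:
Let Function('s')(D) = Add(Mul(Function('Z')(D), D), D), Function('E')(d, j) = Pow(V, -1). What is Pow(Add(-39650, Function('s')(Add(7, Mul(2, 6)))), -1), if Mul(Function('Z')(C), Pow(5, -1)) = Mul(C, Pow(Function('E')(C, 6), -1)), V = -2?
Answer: Rational(-1, 43241) ≈ -2.3126e-5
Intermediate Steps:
Function('E')(d, j) = Rational(-1, 2) (Function('E')(d, j) = Pow(-2, -1) = Rational(-1, 2))
Function('Z')(C) = Mul(-10, C) (Function('Z')(C) = Mul(5, Mul(C, Pow(Rational(-1, 2), -1))) = Mul(5, Mul(C, -2)) = Mul(5, Mul(-2, C)) = Mul(-10, C))
Function('s')(D) = Add(D, Mul(-10, Pow(D, 2))) (Function('s')(D) = Add(Mul(Mul(-10, D), D), D) = Add(Mul(-10, Pow(D, 2)), D) = Add(D, Mul(-10, Pow(D, 2))))
Pow(Add(-39650, Function('s')(Add(7, Mul(2, 6)))), -1) = Pow(Add(-39650, Mul(Add(7, Mul(2, 6)), Add(1, Mul(-10, Add(7, Mul(2, 6)))))), -1) = Pow(Add(-39650, Mul(Add(7, 12), Add(1, Mul(-10, Add(7, 12))))), -1) = Pow(Add(-39650, Mul(19, Add(1, Mul(-10, 19)))), -1) = Pow(Add(-39650, Mul(19, Add(1, -190))), -1) = Pow(Add(-39650, Mul(19, -189)), -1) = Pow(Add(-39650, -3591), -1) = Pow(-43241, -1) = Rational(-1, 43241)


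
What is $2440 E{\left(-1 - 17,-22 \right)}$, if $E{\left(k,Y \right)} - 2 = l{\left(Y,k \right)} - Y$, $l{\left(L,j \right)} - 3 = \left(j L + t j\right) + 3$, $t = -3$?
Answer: $1171200$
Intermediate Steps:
$l{\left(L,j \right)} = 6 - 3 j + L j$ ($l{\left(L,j \right)} = 3 + \left(\left(j L - 3 j\right) + 3\right) = 3 + \left(\left(L j - 3 j\right) + 3\right) = 3 + \left(\left(- 3 j + L j\right) + 3\right) = 3 + \left(3 - 3 j + L j\right) = 6 - 3 j + L j$)
$E{\left(k,Y \right)} = 8 - Y - 3 k + Y k$ ($E{\left(k,Y \right)} = 2 - \left(-6 + Y + 3 k - Y k\right) = 2 + \left(6 - Y - 3 k + Y k\right) = 8 - Y - 3 k + Y k$)
$2440 E{\left(-1 - 17,-22 \right)} = 2440 \left(8 - -22 - 3 \left(-1 - 17\right) - 22 \left(-1 - 17\right)\right) = 2440 \left(8 + 22 - -54 - -396\right) = 2440 \left(8 + 22 + 54 + 396\right) = 2440 \cdot 480 = 1171200$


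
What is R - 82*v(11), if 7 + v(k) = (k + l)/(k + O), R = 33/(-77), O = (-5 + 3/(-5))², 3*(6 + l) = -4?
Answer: 12597805/22239 ≈ 566.47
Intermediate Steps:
l = -22/3 (l = -6 + (⅓)*(-4) = -6 - 4/3 = -22/3 ≈ -7.3333)
O = 784/25 (O = (-5 + 3*(-⅕))² = (-5 - ⅗)² = (-28/5)² = 784/25 ≈ 31.360)
R = -3/7 (R = 33*(-1/77) = -3/7 ≈ -0.42857)
v(k) = -7 + (-22/3 + k)/(784/25 + k) (v(k) = -7 + (k - 22/3)/(k + 784/25) = -7 + (-22/3 + k)/(784/25 + k))
R - 82*v(11) = -3/7 - 164*(-8507 - 225*11)/(3*(784 + 25*11)) = -3/7 - 164*(-8507 - 2475)/(3*(784 + 275)) = -3/7 - 164*(-10982)/(3*1059) = -3/7 - 82*(-21964/3177) = -3/7 + 1801048/3177 = 12597805/22239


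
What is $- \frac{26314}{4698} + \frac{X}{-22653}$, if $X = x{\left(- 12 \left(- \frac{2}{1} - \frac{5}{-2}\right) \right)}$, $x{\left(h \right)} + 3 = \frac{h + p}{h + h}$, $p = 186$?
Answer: $- \frac{11037157}{1970811} \approx -5.6003$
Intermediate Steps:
$x{\left(h \right)} = -3 + \frac{186 + h}{2 h}$ ($x{\left(h \right)} = -3 + \frac{h + 186}{h + h} = -3 + \frac{186 + h}{2 h}$)
$X = -18$ ($X = - \frac{5}{2} + \frac{93}{\left(-12\right) \left(- \frac{2}{1} - \frac{5}{-2}\right)} = - \frac{5}{2} + \frac{93}{\left(-12\right) \left(\left(-2\right) 1 - - \frac{5}{2}\right)} = - \frac{5}{2} + \frac{93}{\left(-12\right) \left(-2 + \frac{5}{2}\right)} = - \frac{5}{2} + \frac{93}{\left(-12\right) \frac{1}{2}} = - \frac{5}{2} + \frac{93}{-6} = - \frac{5}{2} + 93 \left(- \frac{1}{6}\right) = - \frac{5}{2} - \frac{31}{2} = -18$)
$- \frac{26314}{4698} + \frac{X}{-22653} = - \frac{26314}{4698} - \frac{18}{-22653} = \left(-26314\right) \frac{1}{4698} - - \frac{2}{2517} = - \frac{13157}{2349} + \frac{2}{2517} = - \frac{11037157}{1970811}$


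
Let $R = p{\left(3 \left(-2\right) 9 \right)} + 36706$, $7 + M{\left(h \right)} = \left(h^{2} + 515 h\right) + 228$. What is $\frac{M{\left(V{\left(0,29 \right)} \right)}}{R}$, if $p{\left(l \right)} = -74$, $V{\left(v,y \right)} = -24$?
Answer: $- \frac{11563}{36632} \approx -0.31565$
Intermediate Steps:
$M{\left(h \right)} = 221 + h^{2} + 515 h$ ($M{\left(h \right)} = -7 + \left(\left(h^{2} + 515 h\right) + 228\right) = -7 + \left(228 + h^{2} + 515 h\right) = 221 + h^{2} + 515 h$)
$R = 36632$ ($R = -74 + 36706 = 36632$)
$\frac{M{\left(V{\left(0,29 \right)} \right)}}{R} = \frac{221 + \left(-24\right)^{2} + 515 \left(-24\right)}{36632} = \left(221 + 576 - 12360\right) \frac{1}{36632} = \left(-11563\right) \frac{1}{36632} = - \frac{11563}{36632}$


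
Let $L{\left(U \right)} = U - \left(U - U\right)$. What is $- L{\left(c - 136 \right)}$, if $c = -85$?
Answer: $221$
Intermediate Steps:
$L{\left(U \right)} = U$ ($L{\left(U \right)} = U - 0 = U + 0 = U$)
$- L{\left(c - 136 \right)} = - (-85 - 136) = \left(-1\right) \left(-221\right) = 221$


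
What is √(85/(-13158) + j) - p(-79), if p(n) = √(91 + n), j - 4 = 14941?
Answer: -2*√3 + 5*√39791942/258 ≈ 118.79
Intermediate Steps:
j = 14945 (j = 4 + 14941 = 14945)
√(85/(-13158) + j) - p(-79) = √(85/(-13158) + 14945) - √(91 - 79) = √(85*(-1/13158) + 14945) - √12 = √(-5/774 + 14945) - 2*√3 = √(11567425/774) - 2*√3 = 5*√39791942/258 - 2*√3 = -2*√3 + 5*√39791942/258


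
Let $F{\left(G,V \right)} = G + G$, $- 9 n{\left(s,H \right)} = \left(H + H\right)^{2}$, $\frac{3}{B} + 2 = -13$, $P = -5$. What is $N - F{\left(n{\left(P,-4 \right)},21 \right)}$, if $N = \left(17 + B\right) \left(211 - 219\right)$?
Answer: $- \frac{5408}{45} \approx -120.18$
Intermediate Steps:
$B = - \frac{1}{5}$ ($B = \frac{3}{-2 - 13} = \frac{3}{-15} = 3 \left(- \frac{1}{15}\right) = - \frac{1}{5} \approx -0.2$)
$n{\left(s,H \right)} = - \frac{4 H^{2}}{9}$ ($n{\left(s,H \right)} = - \frac{\left(H + H\right)^{2}}{9} = - \frac{\left(2 H\right)^{2}}{9} = - \frac{4 H^{2}}{9}$)
$F{\left(G,V \right)} = 2 G$
$N = - \frac{672}{5}$ ($N = \left(17 - \frac{1}{5}\right) \left(211 - 219\right) = \frac{84}{5} \left(-8\right) = - \frac{672}{5} \approx -134.4$)
$N - F{\left(n{\left(P,-4 \right)},21 \right)} = - \frac{672}{5} - 2 \left(- \frac{4 \left(-4\right)^{2}}{9}\right) = - \frac{672}{5} - 2 \left(\left(- \frac{4}{9}\right) 16\right) = - \frac{672}{5} - 2 \left(- \frac{64}{9}\right) = - \frac{672}{5} - - \frac{128}{9} = - \frac{672}{5} + \frac{128}{9} = - \frac{5408}{45}$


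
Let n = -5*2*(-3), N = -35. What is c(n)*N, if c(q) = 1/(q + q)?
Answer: -7/12 ≈ -0.58333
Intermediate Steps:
n = 30 (n = -10*(-3) = 30)
c(q) = 1/(2*q)
c(n)*N = ((½)/30)*(-35) = ((½)*(1/30))*(-35) = (1/60)*(-35) = -7/12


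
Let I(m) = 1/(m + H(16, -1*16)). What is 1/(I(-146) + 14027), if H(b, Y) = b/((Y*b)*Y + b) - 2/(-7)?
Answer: 262133/3676937792 ≈ 7.1291e-5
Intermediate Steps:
H(b, Y) = 2/7 + b/(b + b*Y²) (H(b, Y) = b/(b*Y² + b) - 2*(-⅐) = b/(b + b*Y²) + 2/7 = 2/7 + b/(b + b*Y²))
I(m) = 1/(521/1799 + m) (I(m) = 1/(m + (9 + 2*(-1*16)²)/(7*(1 + (-1*16)²))) = 1/(m + (9 + 2*(-16)²)/(7*(1 + (-16)²))) = 1/(m + (9 + 2*256)/(7*(1 + 256))) = 1/(m + (⅐)*(9 + 512)/257) = 1/(m + (⅐)*(1/257)*521) = 1/(m + 521/1799) = 1/(521/1799 + m))
1/(I(-146) + 14027) = 1/(1799/(521 + 1799*(-146)) + 14027) = 1/(1799/(521 - 262654) + 14027) = 1/(1799/(-262133) + 14027) = 1/(1799*(-1/262133) + 14027) = 1/(-1799/262133 + 14027) = 1/(3676937792/262133) = 262133/3676937792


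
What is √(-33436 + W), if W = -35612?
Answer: 6*I*√1918 ≈ 262.77*I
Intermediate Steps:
√(-33436 + W) = √(-33436 - 35612) = √(-69048) = 6*I*√1918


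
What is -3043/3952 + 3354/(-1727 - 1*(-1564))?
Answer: -13751017/644176 ≈ -21.347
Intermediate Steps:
-3043/3952 + 3354/(-1727 - 1*(-1564)) = -3043*1/3952 + 3354/(-1727 + 1564) = -3043/3952 + 3354/(-163) = -3043/3952 + 3354*(-1/163) = -3043/3952 - 3354/163 = -13751017/644176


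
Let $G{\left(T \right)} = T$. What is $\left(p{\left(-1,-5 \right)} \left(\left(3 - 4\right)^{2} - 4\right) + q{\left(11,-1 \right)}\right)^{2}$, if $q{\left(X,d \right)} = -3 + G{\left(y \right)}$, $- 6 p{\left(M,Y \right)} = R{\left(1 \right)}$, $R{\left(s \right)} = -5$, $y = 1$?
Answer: $\frac{81}{4} \approx 20.25$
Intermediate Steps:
$p{\left(M,Y \right)} = \frac{5}{6}$ ($p{\left(M,Y \right)} = \left(- \frac{1}{6}\right) \left(-5\right) = \frac{5}{6}$)
$q{\left(X,d \right)} = -2$ ($q{\left(X,d \right)} = -3 + 1 = -2$)
$\left(p{\left(-1,-5 \right)} \left(\left(3 - 4\right)^{2} - 4\right) + q{\left(11,-1 \right)}\right)^{2} = \left(\frac{5 \left(\left(3 - 4\right)^{2} - 4\right)}{6} - 2\right)^{2} = \left(\frac{5 \left(\left(-1\right)^{2} - 4\right)}{6} - 2\right)^{2} = \left(\frac{5 \left(1 - 4\right)}{6} - 2\right)^{2} = \left(\frac{5}{6} \left(-3\right) - 2\right)^{2} = \left(- \frac{5}{2} - 2\right)^{2} = \left(- \frac{9}{2}\right)^{2} = \frac{81}{4}$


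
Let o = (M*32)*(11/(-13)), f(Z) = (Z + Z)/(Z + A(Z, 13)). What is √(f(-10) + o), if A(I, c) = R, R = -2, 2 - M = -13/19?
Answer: I*√38992161/741 ≈ 8.427*I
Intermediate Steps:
M = 51/19 (M = 2 - (-13)/19 = 2 - 1*(-13/19) = 2 + 13/19 = 51/19 ≈ 2.6842)
A(I, c) = -2
f(Z) = 2*Z/(-2 + Z) (f(Z) = (Z + Z)/(Z - 2) = (2*Z)/(-2 + Z) = 2*Z/(-2 + Z))
o = -17952/247 (o = ((51/19)*32)*(11/(-13)) = 1632*(11*(-1/13))/19 = (1632/19)*(-11/13) = -17952/247 ≈ -72.680)
√(f(-10) + o) = √(2*(-10)/(-2 - 10) - 17952/247) = √(2*(-10)/(-12) - 17952/247) = √(2*(-10)*(-1/12) - 17952/247) = √(5/3 - 17952/247) = √(-52621/741) = I*√38992161/741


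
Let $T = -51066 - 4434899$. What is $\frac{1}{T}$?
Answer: $- \frac{1}{4485965} \approx -2.2292 \cdot 10^{-7}$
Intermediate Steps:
$T = -4485965$
$\frac{1}{T} = \frac{1}{-4485965} = - \frac{1}{4485965}$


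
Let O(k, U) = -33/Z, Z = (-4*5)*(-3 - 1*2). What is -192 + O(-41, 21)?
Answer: -19233/100 ≈ -192.33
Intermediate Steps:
Z = 100 (Z = -20*(-3 - 2) = -20*(-5) = 100)
O(k, U) = -33/100
-192 + O(-41, 21) = -192 - 33/100 = -19233/100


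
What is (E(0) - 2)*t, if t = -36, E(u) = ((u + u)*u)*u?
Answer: 72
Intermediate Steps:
E(u) = 2*u**3 (E(u) = ((2*u)*u)*u = (2*u**2)*u = 2*u**3)
(E(0) - 2)*t = (2*0**3 - 2)*(-36) = (2*0 - 2)*(-36) = (0 - 2)*(-36) = -2*(-36) = 72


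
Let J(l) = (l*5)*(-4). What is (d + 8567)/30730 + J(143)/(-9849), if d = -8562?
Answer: 2512487/8647422 ≈ 0.29055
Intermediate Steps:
J(l) = -20*l (J(l) = (5*l)*(-4) = -20*l)
(d + 8567)/30730 + J(143)/(-9849) = (-8562 + 8567)/30730 - 20*143/(-9849) = 5*(1/30730) - 2860*(-1/9849) = 1/6146 + 2860/9849 = 2512487/8647422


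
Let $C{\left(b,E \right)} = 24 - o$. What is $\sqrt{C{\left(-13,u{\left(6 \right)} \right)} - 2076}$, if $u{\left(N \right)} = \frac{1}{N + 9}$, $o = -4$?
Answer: $32 i \sqrt{2} \approx 45.255 i$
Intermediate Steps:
$u{\left(N \right)} = \frac{1}{9 + N}$
$C{\left(b,E \right)} = 28$ ($C{\left(b,E \right)} = 24 - -4 = 24 + 4 = 28$)
$\sqrt{C{\left(-13,u{\left(6 \right)} \right)} - 2076} = \sqrt{28 - 2076} = \sqrt{-2048} = 32 i \sqrt{2}$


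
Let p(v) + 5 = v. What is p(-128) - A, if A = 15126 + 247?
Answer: -15506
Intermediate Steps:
p(v) = -5 + v
A = 15373
p(-128) - A = (-5 - 128) - 1*15373 = -133 - 15373 = -15506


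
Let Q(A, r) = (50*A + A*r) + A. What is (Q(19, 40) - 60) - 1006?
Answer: 663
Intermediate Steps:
Q(A, r) = 51*A + A*r
(Q(19, 40) - 60) - 1006 = (19*(51 + 40) - 60) - 1006 = (19*91 - 60) - 1006 = (1729 - 60) - 1006 = 1669 - 1006 = 663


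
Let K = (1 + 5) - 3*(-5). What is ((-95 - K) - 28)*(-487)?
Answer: 70128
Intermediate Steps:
K = 21 (K = 6 + 15 = 21)
((-95 - K) - 28)*(-487) = ((-95 - 1*21) - 28)*(-487) = ((-95 - 21) - 28)*(-487) = (-116 - 28)*(-487) = -144*(-487) = 70128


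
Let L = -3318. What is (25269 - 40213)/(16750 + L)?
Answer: -1868/1679 ≈ -1.1126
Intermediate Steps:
(25269 - 40213)/(16750 + L) = (25269 - 40213)/(16750 - 3318) = -14944/13432 = -14944*1/13432 = -1868/1679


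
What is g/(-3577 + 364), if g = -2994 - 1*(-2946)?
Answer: 16/1071 ≈ 0.014939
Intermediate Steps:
g = -48 (g = -2994 + 2946 = -48)
g/(-3577 + 364) = -48/(-3577 + 364) = -48/(-3213) = -48*(-1/3213) = 16/1071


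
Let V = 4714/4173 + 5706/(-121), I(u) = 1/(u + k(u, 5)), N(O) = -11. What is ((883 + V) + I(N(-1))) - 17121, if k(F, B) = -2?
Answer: -8222381639/504933 ≈ -16284.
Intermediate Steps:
I(u) = 1/(-2 + u) (I(u) = 1/(u - 2) = 1/(-2 + u))
V = -23240744/504933 (V = 4714*(1/4173) + 5706*(-1/121) = 4714/4173 - 5706/121 = -23240744/504933 ≈ -46.027)
((883 + V) + I(N(-1))) - 17121 = ((883 - 23240744/504933) + 1/(-2 - 11)) - 17121 = (422615095/504933 + 1/(-13)) - 17121 = (422615095/504933 - 1/13) - 17121 = 422576254/504933 - 17121 = -8222381639/504933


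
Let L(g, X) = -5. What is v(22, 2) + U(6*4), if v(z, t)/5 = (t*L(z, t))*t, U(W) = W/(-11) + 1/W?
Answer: -26965/264 ≈ -102.14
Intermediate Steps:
U(W) = 1/W - W/11 (U(W) = W*(-1/11) + 1/W = -W/11 + 1/W = 1/W - W/11)
v(z, t) = -25*t**2 (v(z, t) = 5*((t*(-5))*t) = 5*((-5*t)*t) = 5*(-5*t**2) = -25*t**2)
v(22, 2) + U(6*4) = -25*2**2 + (1/(6*4) - 6*4/11) = -25*4 + (1/24 - 1/11*24) = -100 + (1/24 - 24/11) = -100 - 565/264 = -26965/264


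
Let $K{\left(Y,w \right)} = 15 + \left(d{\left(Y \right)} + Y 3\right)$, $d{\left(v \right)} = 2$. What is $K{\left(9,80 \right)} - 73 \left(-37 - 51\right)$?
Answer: $6468$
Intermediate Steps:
$K{\left(Y,w \right)} = 17 + 3 Y$ ($K{\left(Y,w \right)} = 15 + \left(2 + Y 3\right) = 15 + \left(2 + 3 Y\right) = 17 + 3 Y$)
$K{\left(9,80 \right)} - 73 \left(-37 - 51\right) = \left(17 + 3 \cdot 9\right) - 73 \left(-37 - 51\right) = \left(17 + 27\right) - -6424 = 44 + 6424 = 6468$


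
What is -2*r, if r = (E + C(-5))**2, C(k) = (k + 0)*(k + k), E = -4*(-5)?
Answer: -9800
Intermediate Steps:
E = 20
C(k) = 2*k**2 (C(k) = k*(2*k) = 2*k**2)
r = 4900 (r = (20 + 2*(-5)**2)**2 = (20 + 2*25)**2 = (20 + 50)**2 = 70**2 = 4900)
-2*r = -2*4900 = -9800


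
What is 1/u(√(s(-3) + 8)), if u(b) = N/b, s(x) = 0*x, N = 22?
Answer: √2/11 ≈ 0.12856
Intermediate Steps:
s(x) = 0
u(b) = 22/b
1/u(√(s(-3) + 8)) = 1/(22/(√(0 + 8))) = 1/(22/(√8)) = 1/(22/((2*√2))) = 1/(22*(√2/4)) = 1/(11*√2/2) = √2/11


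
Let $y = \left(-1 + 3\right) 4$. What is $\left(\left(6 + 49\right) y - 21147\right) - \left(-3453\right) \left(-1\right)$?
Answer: $-24160$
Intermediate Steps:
$y = 8$ ($y = 2 \cdot 4 = 8$)
$\left(\left(6 + 49\right) y - 21147\right) - \left(-3453\right) \left(-1\right) = \left(\left(6 + 49\right) 8 - 21147\right) - \left(-3453\right) \left(-1\right) = \left(55 \cdot 8 - 21147\right) - 3453 = \left(440 - 21147\right) - 3453 = -20707 - 3453 = -24160$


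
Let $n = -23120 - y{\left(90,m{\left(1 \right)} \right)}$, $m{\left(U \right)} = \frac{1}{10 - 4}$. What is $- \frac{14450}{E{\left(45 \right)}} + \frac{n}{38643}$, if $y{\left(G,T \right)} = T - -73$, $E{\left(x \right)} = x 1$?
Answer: $- \frac{74591339}{231858} \approx -321.71$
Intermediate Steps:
$m{\left(U \right)} = \frac{1}{6}$
$E{\left(x \right)} = x$
$y{\left(G,T \right)} = 73 + T$ ($y{\left(G,T \right)} = T + 73 = 73 + T$)
$n = - \frac{139159}{6}$ ($n = -23120 - \left(73 + \frac{1}{6}\right) = -23120 - \frac{439}{6} = - \frac{139159}{6} \approx -23193.0$)
$- \frac{14450}{E{\left(45 \right)}} + \frac{n}{38643} = - \frac{14450}{45} - \frac{139159}{6 \cdot 38643} = \left(-14450\right) \frac{1}{45} - \frac{139159}{231858} = - \frac{2890}{9} - \frac{139159}{231858} = - \frac{74591339}{231858}$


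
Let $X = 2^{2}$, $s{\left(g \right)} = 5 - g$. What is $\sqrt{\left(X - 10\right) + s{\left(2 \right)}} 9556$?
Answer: $9556 i \sqrt{3} \approx 16551.0 i$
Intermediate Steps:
$X = 4$
$\sqrt{\left(X - 10\right) + s{\left(2 \right)}} 9556 = \sqrt{\left(4 - 10\right) + \left(5 - 2\right)} 9556 = \sqrt{-6 + 3} \cdot 9556 = \sqrt{-3} \cdot 9556 = i \sqrt{3} \cdot 9556 = 9556 i \sqrt{3}$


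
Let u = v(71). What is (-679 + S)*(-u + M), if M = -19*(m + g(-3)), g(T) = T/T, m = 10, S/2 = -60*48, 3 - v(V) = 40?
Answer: 1107508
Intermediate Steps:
v(V) = -37 (v(V) = 3 - 1*40 = 3 - 40 = -37)
u = -37
S = -5760 (S = 2*(-60*48) = 2*(-2880) = -5760)
g(T) = 1
M = -209 (M = -19*(10 + 1) = -19*11 = -209)
(-679 + S)*(-u + M) = (-679 - 5760)*(-1*(-37) - 209) = -6439*(37 - 209) = -6439*(-172) = 1107508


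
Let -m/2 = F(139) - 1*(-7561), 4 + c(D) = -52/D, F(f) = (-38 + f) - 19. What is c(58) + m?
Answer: -443436/29 ≈ -15291.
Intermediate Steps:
F(f) = -57 + f
c(D) = -4 - 52/D
m = -15286 (m = -2*((-57 + 139) - 1*(-7561)) = -2*(82 + 7561) = -2*7643 = -15286)
c(58) + m = (-4 - 52/58) - 15286 = (-4 - 52*1/58) - 15286 = (-4 - 26/29) - 15286 = -142/29 - 15286 = -443436/29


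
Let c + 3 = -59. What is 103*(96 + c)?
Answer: 3502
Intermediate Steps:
c = -62 (c = -3 - 59 = -62)
103*(96 + c) = 103*(96 - 62) = 103*34 = 3502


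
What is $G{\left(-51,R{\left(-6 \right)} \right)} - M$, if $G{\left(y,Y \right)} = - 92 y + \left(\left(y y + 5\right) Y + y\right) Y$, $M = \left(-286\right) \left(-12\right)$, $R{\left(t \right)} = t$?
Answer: $95382$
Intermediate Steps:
$M = 3432$
$G{\left(y,Y \right)} = - 92 y + Y \left(y + Y \left(5 + y^{2}\right)\right)$ ($G{\left(y,Y \right)} = - 92 y + \left(\left(y^{2} + 5\right) Y + y\right) Y = - 92 y + \left(\left(5 + y^{2}\right) Y + y\right) Y = - 92 y + \left(Y \left(5 + y^{2}\right) + y\right) Y = - 92 y + \left(y + Y \left(5 + y^{2}\right)\right) Y = - 92 y + Y \left(y + Y \left(5 + y^{2}\right)\right)$)
$G{\left(-51,R{\left(-6 \right)} \right)} - M = \left(\left(-92\right) \left(-51\right) + 5 \left(-6\right)^{2} - -306 + \left(-6\right)^{2} \left(-51\right)^{2}\right) - 3432 = \left(4692 + 5 \cdot 36 + 306 + 36 \cdot 2601\right) - 3432 = \left(4692 + 180 + 306 + 93636\right) - 3432 = 98814 - 3432 = 95382$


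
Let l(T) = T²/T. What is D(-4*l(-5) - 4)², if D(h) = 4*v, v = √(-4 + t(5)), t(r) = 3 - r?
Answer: -96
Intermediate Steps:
l(T) = T
v = I*√6 (v = √(-4 + (3 - 1*5)) = √(-4 + (3 - 5)) = √(-4 - 2) = √(-6) = I*√6 ≈ 2.4495*I)
D(h) = 4*I*√6 (D(h) = 4*(I*√6) = 4*I*√6)
D(-4*l(-5) - 4)² = (4*I*√6)² = -96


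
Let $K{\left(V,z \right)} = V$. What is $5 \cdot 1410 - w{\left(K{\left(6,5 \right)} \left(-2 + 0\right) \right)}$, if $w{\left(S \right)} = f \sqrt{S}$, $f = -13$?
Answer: $7050 + 26 i \sqrt{3} \approx 7050.0 + 45.033 i$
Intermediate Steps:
$w{\left(S \right)} = - 13 \sqrt{S}$
$5 \cdot 1410 - w{\left(K{\left(6,5 \right)} \left(-2 + 0\right) \right)} = 5 \cdot 1410 - - 13 \sqrt{6 \left(-2 + 0\right)} = 7050 - - 13 \sqrt{6 \left(-2\right)} = 7050 - - 13 \sqrt{-12} = 7050 - - 13 \cdot 2 i \sqrt{3} = 7050 - - 26 i \sqrt{3} = 7050 + 26 i \sqrt{3}$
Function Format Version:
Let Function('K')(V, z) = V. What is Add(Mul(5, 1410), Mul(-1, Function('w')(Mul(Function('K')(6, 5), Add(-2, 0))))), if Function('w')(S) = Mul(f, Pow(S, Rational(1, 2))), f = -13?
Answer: Add(7050, Mul(26, I, Pow(3, Rational(1, 2)))) ≈ Add(7050.0, Mul(45.033, I))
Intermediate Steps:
Function('w')(S) = Mul(-13, Pow(S, Rational(1, 2)))
Add(Mul(5, 1410), Mul(-1, Function('w')(Mul(Function('K')(6, 5), Add(-2, 0))))) = Add(Mul(5, 1410), Mul(-1, Mul(-13, Pow(Mul(6, Add(-2, 0)), Rational(1, 2))))) = Add(7050, Mul(-1, Mul(-13, Pow(Mul(6, -2), Rational(1, 2))))) = Add(7050, Mul(-1, Mul(-13, Pow(-12, Rational(1, 2))))) = Add(7050, Mul(-1, Mul(-13, Mul(2, I, Pow(3, Rational(1, 2)))))) = Add(7050, Mul(-1, Mul(-26, I, Pow(3, Rational(1, 2))))) = Add(7050, Mul(26, I, Pow(3, Rational(1, 2))))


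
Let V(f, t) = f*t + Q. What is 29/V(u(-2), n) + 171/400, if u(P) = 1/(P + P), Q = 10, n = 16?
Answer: 6313/1200 ≈ 5.2608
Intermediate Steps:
u(P) = 1/(2*P)
V(f, t) = 10 + f*t (V(f, t) = f*t + 10 = 10 + f*t)
29/V(u(-2), n) + 171/400 = 29/(10 + ((½)/(-2))*16) + 171/400 = 29/(10 + ((½)*(-½))*16) + 171*(1/400) = 29/(10 - ¼*16) + 171/400 = 29/(10 - 4) + 171/400 = 29/6 + 171/400 = 6313/1200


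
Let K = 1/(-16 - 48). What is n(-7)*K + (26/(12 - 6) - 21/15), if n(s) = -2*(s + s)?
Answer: 599/240 ≈ 2.4958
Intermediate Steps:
n(s) = -4*s
K = -1/64 (K = 1/(-64) = -1/64 ≈ -0.015625)
n(-7)*K + (26/(12 - 6) - 21/15) = -4*(-7)*(-1/64) + (26/(12 - 6) - 21/15) = 28*(-1/64) + (26/6 - 21*1/15) = -7/16 + (26*(⅙) - 7/5) = -7/16 + (13/3 - 7/5) = -7/16 + 44/15 = 599/240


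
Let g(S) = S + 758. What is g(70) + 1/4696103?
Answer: 3888373285/4696103 ≈ 828.00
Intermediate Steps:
g(S) = 758 + S
g(70) + 1/4696103 = (758 + 70) + 1/4696103 = 828 + 1/4696103 = 3888373285/4696103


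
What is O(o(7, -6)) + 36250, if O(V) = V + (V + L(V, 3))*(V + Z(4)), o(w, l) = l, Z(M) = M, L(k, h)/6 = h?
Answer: 36220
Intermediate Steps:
L(k, h) = 6*h
O(V) = V + (4 + V)*(18 + V) (O(V) = V + (V + 6*3)*(V + 4) = V + (V + 18)*(4 + V) = V + (18 + V)*(4 + V) = V + (4 + V)*(18 + V))
O(o(7, -6)) + 36250 = (72 + (-6)² + 23*(-6)) + 36250 = (72 + 36 - 138) + 36250 = -30 + 36250 = 36220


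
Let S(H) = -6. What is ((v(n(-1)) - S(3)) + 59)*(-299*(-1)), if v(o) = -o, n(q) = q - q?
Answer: 19435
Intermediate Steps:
n(q) = 0
((v(n(-1)) - S(3)) + 59)*(-299*(-1)) = ((-1*0 - 1*(-6)) + 59)*(-299*(-1)) = ((0 + 6) + 59)*299 = (6 + 59)*299 = 65*299 = 19435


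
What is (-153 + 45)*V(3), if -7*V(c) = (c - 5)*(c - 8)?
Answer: 1080/7 ≈ 154.29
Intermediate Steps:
V(c) = -(-8 + c)*(-5 + c)/7 (V(c) = -(c - 5)*(c - 8)/7 = -(-5 + c)*(-8 + c)/7 = -(-8 + c)*(-5 + c)/7)
(-153 + 45)*V(3) = (-153 + 45)*(-40/7 - ⅐*3² + (13/7)*3) = -108*(-40/7 - ⅐*9 + 39/7) = -108*(-40/7 - 9/7 + 39/7) = -108*(-10/7) = 1080/7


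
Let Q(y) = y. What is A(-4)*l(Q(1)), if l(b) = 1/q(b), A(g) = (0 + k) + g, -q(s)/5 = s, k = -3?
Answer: 7/5 ≈ 1.4000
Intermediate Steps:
q(s) = -5*s
A(g) = -3 + g (A(g) = (0 - 3) + g = -3 + g)
l(b) = -1/(5*b) (l(b) = 1/(-5*b) = -1/(5*b))
A(-4)*l(Q(1)) = (-3 - 4)*(-⅕/1) = -(-7)/5 = -7*(-⅕) = 7/5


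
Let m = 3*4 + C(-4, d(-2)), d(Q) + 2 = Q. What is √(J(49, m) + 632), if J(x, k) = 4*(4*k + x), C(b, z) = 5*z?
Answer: 10*√7 ≈ 26.458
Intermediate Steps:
d(Q) = -2 + Q
m = -8 (m = 3*4 + 5*(-2 - 2) = 12 + 5*(-4) = 12 - 20 = -8)
J(x, k) = 4*x + 16*k (J(x, k) = 4*(x + 4*k) = 4*x + 16*k)
√(J(49, m) + 632) = √((4*49 + 16*(-8)) + 632) = √((196 - 128) + 632) = √(68 + 632) = √700 = 10*√7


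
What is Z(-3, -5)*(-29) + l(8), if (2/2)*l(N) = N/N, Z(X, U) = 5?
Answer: -144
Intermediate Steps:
l(N) = 1 (l(N) = N/N = 1)
Z(-3, -5)*(-29) + l(8) = 5*(-29) + 1 = -145 + 1 = -144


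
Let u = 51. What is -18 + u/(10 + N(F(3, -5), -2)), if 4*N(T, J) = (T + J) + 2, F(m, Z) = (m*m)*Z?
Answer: -294/5 ≈ -58.800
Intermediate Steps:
F(m, Z) = Z*m**2 (F(m, Z) = m**2*Z = Z*m**2)
N(T, J) = 1/2 + J/4 + T/4 (N(T, J) = ((T + J) + 2)/4 = ((J + T) + 2)/4 = (2 + J + T)/4 = 1/2 + J/4 + T/4)
-18 + u/(10 + N(F(3, -5), -2)) = -18 + 51/(10 + (1/2 + (1/4)*(-2) + (-5*3**2)/4)) = -18 + 51/(10 + (1/2 - 1/2 + (-5*9)/4)) = -18 + 51/(10 + (1/2 - 1/2 + (1/4)*(-45))) = -18 + 51/(10 + (1/2 - 1/2 - 45/4)) = -18 + 51/(10 - 45/4) = -18 + 51/(-5/4) = -18 - 4/5*51 = -18 - 204/5 = -294/5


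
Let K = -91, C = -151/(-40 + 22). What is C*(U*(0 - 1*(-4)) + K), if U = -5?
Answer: -5587/6 ≈ -931.17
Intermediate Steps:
C = 151/18 (C = -151/(-18) = -151*(-1/18) = 151/18 ≈ 8.3889)
C*(U*(0 - 1*(-4)) + K) = 151*(-5*(0 - 1*(-4)) - 91)/18 = 151*(-5*(0 + 4) - 91)/18 = 151*(-5*4 - 91)/18 = 151*(-20 - 91)/18 = (151/18)*(-111) = -5587/6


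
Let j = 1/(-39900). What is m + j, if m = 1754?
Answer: 69984599/39900 ≈ 1754.0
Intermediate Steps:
j = -1/39900 ≈ -2.5063e-5
m + j = 1754 - 1/39900 = 69984599/39900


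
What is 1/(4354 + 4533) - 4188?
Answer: -37218755/8887 ≈ -4188.0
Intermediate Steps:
1/(4354 + 4533) - 4188 = 1/8887 - 4188 = -37218755/8887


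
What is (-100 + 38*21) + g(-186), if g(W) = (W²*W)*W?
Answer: 1196883914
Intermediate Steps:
g(W) = W⁴ (g(W) = W³*W = W⁴)
(-100 + 38*21) + g(-186) = (-100 + 38*21) + (-186)⁴ = (-100 + 798) + 1196883216 = 698 + 1196883216 = 1196883914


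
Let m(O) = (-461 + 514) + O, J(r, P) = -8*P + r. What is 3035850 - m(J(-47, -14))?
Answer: 3035732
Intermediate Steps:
J(r, P) = r - 8*P
m(O) = 53 + O
3035850 - m(J(-47, -14)) = 3035850 - (53 + (-47 - 8*(-14))) = 3035850 - (53 + (-47 + 112)) = 3035850 - (53 + 65) = 3035850 - 1*118 = 3035850 - 118 = 3035732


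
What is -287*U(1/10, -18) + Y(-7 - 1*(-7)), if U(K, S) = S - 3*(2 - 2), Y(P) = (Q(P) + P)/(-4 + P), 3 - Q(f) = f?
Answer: 20661/4 ≈ 5165.3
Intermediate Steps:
Q(f) = 3 - f
Y(P) = 3/(-4 + P) (Y(P) = ((3 - P) + P)/(-4 + P) = 3/(-4 + P))
U(K, S) = S (U(K, S) = S - 3*0 = S + 0 = S)
-287*U(1/10, -18) + Y(-7 - 1*(-7)) = -287*(-18) + 3/(-4 + (-7 - 1*(-7))) = 5166 + 3/(-4 + (-7 + 7)) = 5166 + 3/(-4 + 0) = 5166 + 3/(-4) = 5166 + 3*(-¼) = 5166 - ¾ = 20661/4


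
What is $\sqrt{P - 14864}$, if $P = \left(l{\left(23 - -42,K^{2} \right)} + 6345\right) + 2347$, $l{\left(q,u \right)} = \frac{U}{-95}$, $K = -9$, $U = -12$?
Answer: $\frac{2 i \sqrt{13925290}}{95} \approx 78.561 i$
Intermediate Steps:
$l{\left(q,u \right)} = \frac{12}{95}$ ($l{\left(q,u \right)} = - \frac{12}{-95} = \left(-12\right) \left(- \frac{1}{95}\right) = \frac{12}{95}$)
$P = \frac{825752}{95}$ ($P = \left(\frac{12}{95} + 6345\right) + 2347 = \frac{602787}{95} + 2347 = \frac{825752}{95} \approx 8692.1$)
$\sqrt{P - 14864} = \sqrt{\frac{825752}{95} - 14864} = \sqrt{- \frac{586328}{95}} = \frac{2 i \sqrt{13925290}}{95}$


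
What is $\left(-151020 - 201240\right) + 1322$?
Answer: $-350938$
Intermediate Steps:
$\left(-151020 - 201240\right) + 1322 = -352260 + 1322 = -350938$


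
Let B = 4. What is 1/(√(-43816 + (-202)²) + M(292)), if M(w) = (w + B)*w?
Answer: 21608/1867623409 - I*√753/3735246818 ≈ 1.157e-5 - 7.3465e-9*I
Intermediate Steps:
M(w) = w*(4 + w) (M(w) = (w + 4)*w = (4 + w)*w = w*(4 + w))
1/(√(-43816 + (-202)²) + M(292)) = 1/(√(-43816 + (-202)²) + 292*(4 + 292)) = 1/(√(-43816 + 40804) + 292*296) = 1/(√(-3012) + 86432) = 1/(2*I*√753 + 86432) = 1/(86432 + 2*I*√753)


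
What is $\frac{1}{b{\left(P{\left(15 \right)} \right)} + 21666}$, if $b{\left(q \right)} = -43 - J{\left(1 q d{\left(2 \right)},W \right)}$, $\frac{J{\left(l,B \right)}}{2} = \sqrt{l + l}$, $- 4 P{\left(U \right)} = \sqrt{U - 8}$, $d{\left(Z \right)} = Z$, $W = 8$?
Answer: $\frac{1444274704481}{31229551934992647} - \frac{12356 \sqrt{7}}{31229551934992647} - \frac{8 i 7^{\frac{3}{4}}}{218606863544948529} + \frac{133586894 i \sqrt[4]{7}}{31229551934992647} \approx 4.6247 \cdot 10^{-5} + 6.9578 \cdot 10^{-9} i$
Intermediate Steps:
$P{\left(U \right)} = - \frac{\sqrt{-8 + U}}{4}$ ($P{\left(U \right)} = - \frac{\sqrt{U - 8}}{4} = - \frac{\sqrt{-8 + U}}{4}$)
$J{\left(l,B \right)} = 2 \sqrt{2} \sqrt{l}$ ($J{\left(l,B \right)} = 2 \sqrt{l + l} = 2 \sqrt{2 l} = 2 \sqrt{2} \sqrt{l}$)
$b{\left(q \right)} = -43 - 4 \sqrt{q}$ ($b{\left(q \right)} = -43 - 2 \sqrt{2} \sqrt{1 q 2} = -43 - 2 \sqrt{2} \sqrt{q 2} = -43 - 2 \sqrt{2} \sqrt{2 q} = -43 - 2 \sqrt{2} \sqrt{2} \sqrt{q} = -43 - 4 \sqrt{q}$)
$\frac{1}{b{\left(P{\left(15 \right)} \right)} + 21666} = \frac{1}{\left(-43 - 4 \sqrt{- \frac{\sqrt{-8 + 15}}{4}}\right) + 21666} = \frac{1}{\left(-43 - 4 \sqrt{- \frac{\sqrt{7}}{4}}\right) + 21666} = \frac{1}{\left(-43 - 4 \frac{i \sqrt[4]{7}}{2}\right) + 21666} = \frac{1}{\left(-43 - 2 i \sqrt[4]{7}\right) + 21666} = \frac{1}{21623 - 2 i \sqrt[4]{7}}$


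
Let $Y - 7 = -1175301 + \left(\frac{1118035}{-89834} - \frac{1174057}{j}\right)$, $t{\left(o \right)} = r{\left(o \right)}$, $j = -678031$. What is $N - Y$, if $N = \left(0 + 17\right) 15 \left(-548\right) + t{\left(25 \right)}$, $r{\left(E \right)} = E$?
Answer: $\frac{63078014763181013}{60910236854} \approx 1.0356 \cdot 10^{6}$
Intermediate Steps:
$t{\left(o \right)} = o$
$Y = - \frac{71588088505237623}{60910236854}$ ($Y = 7 + \left(-1175301 + \left(\frac{1118035}{-89834} - \frac{1174057}{-678031}\right)\right) = 7 + \left(-1175301 + \left(1118035 \left(- \frac{1}{89834}\right) - - \frac{1174057}{678031}\right)\right) = 7 + \left(-1175301 + \left(- \frac{1118035}{89834} + \frac{1174057}{678031}\right)\right) = 7 - \frac{71588514876895601}{60910236854} = - \frac{71588088505237623}{60910236854} \approx -1.1753 \cdot 10^{6}$)
$N = -139715$ ($N = \left(0 + 17\right) 15 \left(-548\right) + 25 = 17 \cdot 15 \left(-548\right) + 25 = 255 \left(-548\right) + 25 = -139740 + 25 = -139715$)
$N - Y = -139715 - - \frac{71588088505237623}{60910236854} = -139715 + \frac{71588088505237623}{60910236854} = \frac{63078014763181013}{60910236854}$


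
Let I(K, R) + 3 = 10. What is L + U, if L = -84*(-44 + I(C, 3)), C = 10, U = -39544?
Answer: -36436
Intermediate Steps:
I(K, R) = 7 (I(K, R) = -3 + 10 = 7)
L = 3108 (L = -84*(-44 + 7) = -84*(-37) = 3108)
L + U = 3108 - 39544 = -36436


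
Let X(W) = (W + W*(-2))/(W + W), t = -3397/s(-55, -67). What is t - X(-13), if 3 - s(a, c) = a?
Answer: -1684/29 ≈ -58.069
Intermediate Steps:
s(a, c) = 3 - a
t = -3397/58 (t = -3397/(3 - 1*(-55)) = -3397/(3 + 55) = -3397/58 ≈ -58.569)
X(W) = -½ (X(W) = (W - 2*W)/((2*W)) = (-W)*(1/(2*W)) = -½)
t - X(-13) = -3397/58 - 1*(-½) = -3397/58 + ½ = -1684/29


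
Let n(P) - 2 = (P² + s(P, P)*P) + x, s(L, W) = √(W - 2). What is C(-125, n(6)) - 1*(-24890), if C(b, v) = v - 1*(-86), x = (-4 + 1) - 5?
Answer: 25018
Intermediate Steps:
s(L, W) = √(-2 + W)
x = -8 (x = -3 - 5 = -8)
n(P) = -6 + P² + P*√(-2 + P) (n(P) = 2 + ((P² + √(-2 + P)*P) - 8) = 2 + ((P² + P*√(-2 + P)) - 8) = 2 + (-8 + P² + P*√(-2 + P)) = -6 + P² + P*√(-2 + P))
C(b, v) = 86 + v (C(b, v) = v + 86 = 86 + v)
C(-125, n(6)) - 1*(-24890) = (86 + (-6 + 6² + 6*√(-2 + 6))) - 1*(-24890) = (86 + (-6 + 36 + 6*√4)) + 24890 = (86 + (-6 + 36 + 6*2)) + 24890 = (86 + (-6 + 36 + 12)) + 24890 = (86 + 42) + 24890 = 128 + 24890 = 25018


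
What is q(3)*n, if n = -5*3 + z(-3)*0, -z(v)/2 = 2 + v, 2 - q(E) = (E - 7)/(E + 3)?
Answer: -40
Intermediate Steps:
q(E) = 2 - (-7 + E)/(3 + E) (q(E) = 2 - (E - 7)/(E + 3) = 2 - (-7 + E)/(3 + E))
z(v) = -4 - 2*v (z(v) = -2*(2 + v) = -4 - 2*v)
n = -15 (n = -5*3 + (-4 - 2*(-3))*0 = -15 + (-4 + 6)*0 = -15 + 2*0 = -15 + 0 = -15)
q(3)*n = ((13 + 3)/(3 + 3))*(-15) = (16/6)*(-15) = ((⅙)*16)*(-15) = (8/3)*(-15) = -40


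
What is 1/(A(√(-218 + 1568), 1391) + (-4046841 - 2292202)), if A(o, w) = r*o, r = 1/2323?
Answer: -34207561573147/216843203737326476971 - 34845*√6/216843203737326476971 ≈ -1.5775e-7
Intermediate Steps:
r = 1/2323 ≈ 0.00043048
A(o, w) = o/2323
1/(A(√(-218 + 1568), 1391) + (-4046841 - 2292202)) = 1/(√(-218 + 1568)/2323 + (-4046841 - 2292202)) = 1/(√1350/2323 - 6339043) = 1/((15*√6)/2323 - 6339043) = 1/(15*√6/2323 - 6339043) = 1/(-6339043 + 15*√6/2323)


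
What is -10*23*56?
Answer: -12880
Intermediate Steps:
-10*23*56 = -230*56 = -12880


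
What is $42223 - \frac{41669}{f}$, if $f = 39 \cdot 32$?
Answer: $\frac{52652635}{1248} \approx 42190.0$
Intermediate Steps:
$f = 1248$
$42223 - \frac{41669}{f} = 42223 - \frac{41669}{1248} = \frac{52652635}{1248}$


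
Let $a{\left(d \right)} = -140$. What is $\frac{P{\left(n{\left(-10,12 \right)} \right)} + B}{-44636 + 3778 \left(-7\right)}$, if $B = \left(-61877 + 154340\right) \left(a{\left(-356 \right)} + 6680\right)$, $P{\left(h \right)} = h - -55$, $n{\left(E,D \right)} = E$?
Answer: $- \frac{67189785}{7898} \approx -8507.2$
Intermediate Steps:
$P{\left(h \right)} = 55 + h$ ($P{\left(h \right)} = h + 55 = 55 + h$)
$B = 604708020$ ($B = \left(-61877 + 154340\right) \left(-140 + 6680\right) = 92463 \cdot 6540 = 604708020$)
$\frac{P{\left(n{\left(-10,12 \right)} \right)} + B}{-44636 + 3778 \left(-7\right)} = \frac{\left(55 - 10\right) + 604708020}{-44636 + 3778 \left(-7\right)} = \frac{45 + 604708020}{-44636 - 26446} = \frac{604708065}{-71082} = 604708065 \left(- \frac{1}{71082}\right) = - \frac{67189785}{7898}$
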